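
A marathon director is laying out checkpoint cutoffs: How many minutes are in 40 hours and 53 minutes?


Hours: 40
Extra minutes: 53
Minutes per hour: 60
Hours to minutes: 40 x 60 = 2400
Total: 2400 + 53 = 2453

2453


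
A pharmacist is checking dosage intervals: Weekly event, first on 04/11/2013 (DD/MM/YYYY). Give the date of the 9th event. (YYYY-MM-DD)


First occurrence: 2013-11-04 (occurrence 1)
Each occurrence is 7 days after the previous.
Occurrence 9 is 8 weeks after the first.
8 weeks = 56 days
2013-11-04 + 56 days = 2013-12-30

2013-12-30


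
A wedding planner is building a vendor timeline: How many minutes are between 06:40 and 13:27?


Start time: 06:40 = 400 minutes from midnight
End time: 13:27 = 807 minutes from midnight
Difference: 807 - 400 = 407 minutes
That is 6 hours and 47 minutes

407


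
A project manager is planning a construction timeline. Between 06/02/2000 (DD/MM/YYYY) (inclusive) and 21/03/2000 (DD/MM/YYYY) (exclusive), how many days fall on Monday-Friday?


Start: 2000-02-06 (Sunday)
End (exclusive): 2000-03-21 (Tuesday)
Total calendar days: 44
Full weeks: 44 // 7 = 6 -> 30 weekdays
Remaining 2 days starting on Sunday:
  Sun(-), Mon(w) -> 1 weekdays
Total business days: 30 + 1 = 31

31


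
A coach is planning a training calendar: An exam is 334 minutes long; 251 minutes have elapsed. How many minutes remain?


Total budget: 334 minutes
Time used: 251 minutes
Remaining: 334 - 251 = 83 minutes
Percent used: 75.1%
Percent remaining: 24.9%

83


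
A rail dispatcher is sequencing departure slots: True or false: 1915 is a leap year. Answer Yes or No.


Year: 1915
Divisible by 4? 1915 / 4 = 478.75 -> No
Not divisible by 4, so NOT a leap year

No


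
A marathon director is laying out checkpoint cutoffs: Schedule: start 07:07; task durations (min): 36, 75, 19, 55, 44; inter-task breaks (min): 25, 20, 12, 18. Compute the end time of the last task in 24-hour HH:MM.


Start: 07:07 = 427 min from midnight
  after task 1 (36 min): 07:43
  after break (25 min): 08:08
  after task 2 (75 min): 09:23
  after break (20 min): 09:43
  after task 3 (19 min): 10:02
  after break (12 min): 10:14
  after task 4 (55 min): 11:09
  after break (18 min): 11:27
  after task 5 (44 min): 12:11
Total elapsed: 304 minutes
End time: 12:11

12:11


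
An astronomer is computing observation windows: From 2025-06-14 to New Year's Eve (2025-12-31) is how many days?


Start: June 14, 2025
End: December 31, 2025
Days left in June: 16
July: 31
August: 31
September: 30
October: 31
... plus remaining months
Sum of remaining months: 184
Total: 16 + 184 = 200

200


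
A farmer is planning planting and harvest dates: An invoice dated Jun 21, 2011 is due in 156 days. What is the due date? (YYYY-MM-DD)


Start: 2011-06-21
Adding 156 days
Days remaining in June: 9
After June: 147 days still to add
July 2011: 31 days, 116 remaining
August 2011: 31 days, 85 remaining
September 2011: 30 days, 55 remaining
October 2011: 31 days, 24 remaining
Result: 2011-11-24

2011-11-24


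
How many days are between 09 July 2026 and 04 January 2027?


Start date: 2026-07-09
End date: 2027-01-04
Jul 2026: +23 days
Aug 2026: +31 days
Sep 2026: +30 days
... (4 more months)
Total: 179 days

179


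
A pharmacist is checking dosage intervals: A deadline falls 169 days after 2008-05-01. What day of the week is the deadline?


Start: 2008-05-01 (Thursday)
Step 1 - find target date: add 169 days
  2008-05-01 + 169 days = 2008-10-17
Step 2 - day of week:
  169 mod 7 = 1
  Thursday + 1 days -> Friday
Result: Friday (2008-10-17)

Friday


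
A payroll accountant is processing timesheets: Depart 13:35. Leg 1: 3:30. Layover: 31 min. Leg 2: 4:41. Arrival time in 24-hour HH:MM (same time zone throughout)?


Depart: 13:35
Leg 1: +210 min -> 17:05
Layover: +31 min -> 17:36
Leg 2: +281 min -> 22:17
Total travel: 522 minutes = 8h 42m
Arrival: 22:17

22:17


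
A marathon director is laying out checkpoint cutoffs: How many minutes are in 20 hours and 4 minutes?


Hours: 20
Minutes: 4
Convert hours to minutes: 20 x 60 = 1200
Add remaining minutes: 1200 + 4 = 1204

1204


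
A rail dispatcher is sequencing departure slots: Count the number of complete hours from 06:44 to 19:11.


Start: 06:44
End: 19:11
Hour difference: 19 - 6 = 13 hours
Minute difference: 11 - 44 = -33 minutes
Total minutes: 747
Complete hours: 747 / 60 = 12 (remainder 27)

12


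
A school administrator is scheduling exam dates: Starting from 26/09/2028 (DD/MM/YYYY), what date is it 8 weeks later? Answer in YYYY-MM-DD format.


Start: 2028-09-26
Weeks to add: 8
Convert to days: 8 x 7 = 56 days
Add 56 days to 2028-09-26
Result: 2028-11-21

2028-11-21


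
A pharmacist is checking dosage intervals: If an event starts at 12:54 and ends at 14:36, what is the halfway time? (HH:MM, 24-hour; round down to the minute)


Start time: 12:54 = 774 minutes from midnight
End time: 14:36 = 876 minutes from midnight
Sum: 774 + 876 = 1650
Midpoint: 1650 / 2 = 825 minutes
Convert: 825 / 60 = 13 hours, 45 minutes
Result: 13:45

13:45


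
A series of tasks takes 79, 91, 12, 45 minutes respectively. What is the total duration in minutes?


Durations: 79, 91, 12, 45
Running sum: 79
+ 91 = 170
+ 12 = 182
+ 45 = 227
Total duration: 227 minutes
That is 3 hours and 47 minutes

227


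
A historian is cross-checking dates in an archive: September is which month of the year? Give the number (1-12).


Calendar month order:
8. August
9. September <--
10. October
September is month number 9

9


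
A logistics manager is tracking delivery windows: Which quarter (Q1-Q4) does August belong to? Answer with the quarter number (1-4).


Month: August (month 8)
Q1: January-March (months 1-3)
Q2: April-June (months 4-6)
Q3: July-September (months 7-9)
Q4: October-December (months 10-12)
Month 8 falls in Q3

3


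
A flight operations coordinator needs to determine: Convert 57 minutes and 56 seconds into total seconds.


Minutes: 57
Seconds: 56
Convert minutes to seconds: 57 x 60 = 3420
Add remaining seconds: 3420 + 56 = 3476

3476


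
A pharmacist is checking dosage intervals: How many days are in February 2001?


Month: February
Year: 2001
2001 is not a leap year
February has 28 days
Total: 28 days

28


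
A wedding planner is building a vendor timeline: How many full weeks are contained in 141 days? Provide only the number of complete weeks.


Total days: 141
Days per week: 7
Division: 141 / 7 = 20 remainder 1
Complete weeks: 20
Remaining days: 1

20


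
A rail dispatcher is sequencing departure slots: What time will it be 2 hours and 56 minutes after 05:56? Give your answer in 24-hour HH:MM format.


Start time: 05:56
Adding: 2 hours 56 minutes
Minutes: 56 + 56 = 112
Minute overflow: 112 >= 60, so carry 1 hour, minutes = 52
Hours: 5 + 2 + 1 = 8
Result: 08:52

08:52


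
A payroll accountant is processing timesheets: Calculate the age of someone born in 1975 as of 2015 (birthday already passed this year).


Birth year: 1975
Current year: 2015
Age = current year - birth year
Age = 2015 - 1975 = 40

40


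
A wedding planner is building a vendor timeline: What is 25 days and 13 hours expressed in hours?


Days: 25
Extra hours: 13
Hours per day: 24
Days to hours: 25 x 24 = 600
Total: 600 + 13 = 613

613


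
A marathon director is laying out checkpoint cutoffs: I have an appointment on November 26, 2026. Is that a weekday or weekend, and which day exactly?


Date: 2026-11-26
January 1, 2026 is a Thursday
Day of year: 330
Offset from Jan 1: 329 days
329 mod 7 = 0
Result: Thursday

Thursday


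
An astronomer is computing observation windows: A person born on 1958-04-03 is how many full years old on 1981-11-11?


Birth: 1958-04-03
Reference: 1981-11-11
Year difference: 1981 - 1958 = 23
Has birthday (04-03) occurred by 11-11? Yes
Age in full years: 23

23


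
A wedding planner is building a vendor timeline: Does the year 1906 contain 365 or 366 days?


Year: 1906
Check leap year rules:
Divisible by 4? No
1906 is not a leap year
Days: 365

365


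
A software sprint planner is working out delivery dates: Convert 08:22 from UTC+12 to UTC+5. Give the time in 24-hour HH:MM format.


Local time: 08:22 at UTC+12 (offset 12h)
Target zone: UTC+5 (offset 5h)
Difference: 5 - (12) = -7 hours
Calculation: 8 + (-7) = 1
Result: 01:22

01:22


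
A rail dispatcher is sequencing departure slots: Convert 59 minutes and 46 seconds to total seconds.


Minutes: 59
Extra seconds: 46
Seconds per minute: 60
Minutes to seconds: 59 x 60 = 3540
Total: 3540 + 46 = 3586

3586


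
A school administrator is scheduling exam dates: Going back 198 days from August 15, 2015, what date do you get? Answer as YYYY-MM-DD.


Start: 2015-08-15
Subtracting 198 days
Days already passed in August: 15
After going back through August: 183 more days to subtract
July 2015: 31 days, 152 remaining
June 2015: 30 days, 122 remaining
May 2015: 31 days, 91 remaining
April 2015: 30 days, 61 remaining
Result: 2015-01-29

2015-01-29


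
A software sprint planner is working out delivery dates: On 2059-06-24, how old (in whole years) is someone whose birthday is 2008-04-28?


Birth: 2008-04-28
Reference: 2059-06-24
Year difference: 2059 - 2008 = 51
Has birthday (04-28) occurred by 06-24? Yes
Age in full years: 51

51


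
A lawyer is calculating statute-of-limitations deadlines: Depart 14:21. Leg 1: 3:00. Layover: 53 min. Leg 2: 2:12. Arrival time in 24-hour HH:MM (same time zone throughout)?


Depart: 14:21
Leg 1: +180 min -> 17:21
Layover: +53 min -> 18:14
Leg 2: +132 min -> 20:26
Total travel: 365 minutes = 6h 5m
Arrival: 20:26

20:26


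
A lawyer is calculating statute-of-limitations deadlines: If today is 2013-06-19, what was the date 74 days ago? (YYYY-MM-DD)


Start: 2013-06-19
Subtracting 74 days
Days already passed in June: 19
After going back through June: 55 more days to subtract
May 2013: 31 days, 24 remaining
April 2013 has 30 days, need 24
Result: 2013-04-06

2013-04-06


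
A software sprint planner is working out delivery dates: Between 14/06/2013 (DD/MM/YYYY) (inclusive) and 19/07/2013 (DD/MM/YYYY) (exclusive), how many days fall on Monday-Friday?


Start: 2013-06-14 (Friday)
End (exclusive): 2013-07-19 (Friday)
Total calendar days: 35
Full weeks: 35 // 7 = 5 -> 25 weekdays
Remaining 0 days starting on Friday:
Total business days: 25 + 0 = 25

25


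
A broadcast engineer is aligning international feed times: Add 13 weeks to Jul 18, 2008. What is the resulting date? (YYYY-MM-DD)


Start: 2008-07-18
Weeks to add: 13
Convert to days: 13 x 7 = 91 days
Add 91 days to 2008-07-18
Result: 2008-10-17

2008-10-17


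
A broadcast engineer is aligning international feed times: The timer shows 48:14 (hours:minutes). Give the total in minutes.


Hours: 48
Minutes: 14
Convert hours to minutes: 48 x 60 = 2880
Add remaining minutes: 2880 + 14 = 2894

2894


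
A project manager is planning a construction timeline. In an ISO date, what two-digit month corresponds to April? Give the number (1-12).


Calendar month order:
3. March
4. April <--
5. May
April is month number 4

4


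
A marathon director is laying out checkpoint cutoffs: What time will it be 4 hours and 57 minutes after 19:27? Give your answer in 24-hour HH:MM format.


Start time: 19:27
Adding: 4 hours 57 minutes
Minutes: 27 + 57 = 84
Minute overflow: 84 >= 60, so carry 1 hour, minutes = 24
Hours: 19 + 4 + 1 = 24
Hour wraparound: 24 mod 24 = 0
Result: 00:24

00:24


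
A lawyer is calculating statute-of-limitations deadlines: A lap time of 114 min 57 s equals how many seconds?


Minutes: 114
Seconds: 57
Convert minutes to seconds: 114 x 60 = 6840
Add remaining seconds: 6840 + 57 = 6897

6897


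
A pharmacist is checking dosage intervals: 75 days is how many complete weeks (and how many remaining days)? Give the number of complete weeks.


Total days: 75
Days per week: 7
Division: 75 / 7 = 10 remainder 5
Complete weeks: 10
Remaining days: 5

10


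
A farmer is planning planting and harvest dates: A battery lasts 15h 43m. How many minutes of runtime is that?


Hours: 15
Extra minutes: 43
Minutes per hour: 60
Hours to minutes: 15 x 60 = 900
Total: 900 + 43 = 943

943


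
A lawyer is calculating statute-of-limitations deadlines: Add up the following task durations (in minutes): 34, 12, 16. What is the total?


Durations: 34, 12, 16
Running sum: 34
+ 12 = 46
+ 16 = 62
Total duration: 62 minutes
That is 1 hours and 2 minutes

62


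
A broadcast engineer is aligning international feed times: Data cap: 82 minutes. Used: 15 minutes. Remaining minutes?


Total budget: 82 minutes
Time used: 15 minutes
Remaining: 82 - 15 = 67 minutes
Percent used: 18.3%
Percent remaining: 81.7%

67


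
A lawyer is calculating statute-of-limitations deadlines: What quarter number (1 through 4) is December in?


Month: December (month 12)
Q1: January-March (months 1-3)
Q2: April-June (months 4-6)
Q3: July-September (months 7-9)
Q4: October-December (months 10-12)
Month 12 falls in Q4

4


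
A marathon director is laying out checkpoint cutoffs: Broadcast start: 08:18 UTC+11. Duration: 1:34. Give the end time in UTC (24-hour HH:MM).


Start: 08:18 in UTC+11
Step 1 - add duration:
  minutes: 18 + 34 = 52
  hours: 8 + 1 + 0 = 9
  end in UTC+11: 09:52
Step 2 - convert UTC+11 -> UTC:
  offset difference: 0 - (11) = -11 hours
  9 + (-11) = -2 -> mod 24 = 22
Result: 22:52 in UTC

22:52


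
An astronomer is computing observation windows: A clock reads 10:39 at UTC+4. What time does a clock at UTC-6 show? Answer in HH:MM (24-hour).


Local time: 10:39 at UTC+4 (offset 4h)
Target zone: UTC-6 (offset -6h)
Difference: -6 - (4) = -10 hours
Calculation: 10 + (-10) = 0
Result: 00:39

00:39


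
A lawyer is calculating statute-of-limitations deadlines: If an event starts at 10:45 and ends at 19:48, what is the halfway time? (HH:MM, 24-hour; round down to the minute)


Start time: 10:45 = 645 minutes from midnight
End time: 19:48 = 1188 minutes from midnight
Sum: 645 + 1188 = 1833
Midpoint: 1833 / 2 = 916 minutes
Convert: 916 / 60 = 15 hours, 16 minutes
Result: 15:16

15:16


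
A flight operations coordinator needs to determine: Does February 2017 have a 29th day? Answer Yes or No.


Year: 2017
Divisible by 4? 2017 / 4 = 504.25 -> No
Not divisible by 4, so NOT a leap year

No


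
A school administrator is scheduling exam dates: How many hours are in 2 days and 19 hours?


Days: 2
Extra hours: 19
Hours per day: 24
Days to hours: 2 x 24 = 48
Total: 48 + 19 = 67

67


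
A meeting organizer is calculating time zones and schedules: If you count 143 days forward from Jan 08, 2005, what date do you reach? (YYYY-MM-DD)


Start: 2005-01-08
Adding 143 days
Days remaining in January: 23
After January: 120 days still to add
February 2005: 28 days, 92 remaining
March 2005: 31 days, 61 remaining
April 2005: 30 days, 31 remaining
May 2005 has 31 days, need 31
Result: 2005-05-31

2005-05-31


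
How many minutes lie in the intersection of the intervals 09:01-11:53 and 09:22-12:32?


Interval A: [541, 713] minutes from midnight
Interval B: [562, 752] minutes from midnight
Overlap start = max(541, 562) = 562
Overlap end = min(713, 752) = 713
Overlap = 713 - 562 = 151 minutes

151


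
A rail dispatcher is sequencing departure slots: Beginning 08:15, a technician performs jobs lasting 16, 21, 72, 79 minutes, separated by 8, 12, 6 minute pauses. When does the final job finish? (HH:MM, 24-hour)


Start: 08:15 = 495 min from midnight
  after task 1 (16 min): 08:31
  after break (8 min): 08:39
  after task 2 (21 min): 09:00
  after break (12 min): 09:12
  after task 3 (72 min): 10:24
  after break (6 min): 10:30
  after task 4 (79 min): 11:49
Total elapsed: 214 minutes
End time: 11:49

11:49


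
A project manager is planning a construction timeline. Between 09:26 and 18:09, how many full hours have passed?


Start: 09:26
End: 18:09
Hour difference: 18 - 9 = 9 hours
Minute difference: 9 - 26 = -17 minutes
Total minutes: 523
Complete hours: 523 / 60 = 8 (remainder 43)

8


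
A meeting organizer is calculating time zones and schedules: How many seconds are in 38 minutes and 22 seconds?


Minutes: 38
Extra seconds: 22
Seconds per minute: 60
Minutes to seconds: 38 x 60 = 2280
Total: 2280 + 22 = 2302

2302


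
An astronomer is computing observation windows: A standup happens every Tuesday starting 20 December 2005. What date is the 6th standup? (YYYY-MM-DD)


First occurrence: 2005-12-20 (occurrence 1)
Each occurrence is 7 days after the previous.
Occurrence 6 is 5 weeks after the first.
5 weeks = 35 days
2005-12-20 + 35 days = 2006-01-24

2006-01-24


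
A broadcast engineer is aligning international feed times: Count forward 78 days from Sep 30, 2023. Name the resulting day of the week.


Start: 2023-09-30 (Saturday)
Step 1 - find target date: add 78 days
  2023-09-30 + 78 days = 2023-12-17
Step 2 - day of week:
  78 mod 7 = 1
  Saturday + 1 days -> Sunday
Result: Sunday (2023-12-17)

Sunday


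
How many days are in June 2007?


Month: June
Year: 2007
June is a 30-day month
Total: 30 days

30


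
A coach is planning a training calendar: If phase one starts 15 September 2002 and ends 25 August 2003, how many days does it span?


Start date: 2002-09-15
End date: 2003-08-25
Sep 2002: +16 days
Oct 2002: +31 days
Nov 2002: +30 days
... (9 more months)
Total: 344 days

344


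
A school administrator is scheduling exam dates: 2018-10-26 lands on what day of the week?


Date: 2018-10-26
January 1, 2018 is a Monday
Day of year: 299
Offset from Jan 1: 298 days
298 mod 7 = 4
Result: Friday

Friday


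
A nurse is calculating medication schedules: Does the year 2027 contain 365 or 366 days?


Year: 2027
Check leap year rules:
Divisible by 4? No
2027 is not a leap year
Days: 365

365


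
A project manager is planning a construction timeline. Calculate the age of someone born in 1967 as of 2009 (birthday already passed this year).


Birth year: 1967
Current year: 2009
Age = current year - birth year
Age = 2009 - 1967 = 42

42


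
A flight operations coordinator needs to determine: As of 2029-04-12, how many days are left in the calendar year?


Start: April 12, 2029
End: December 31, 2029
Days left in April: 18
May: 31
June: 30
July: 31
August: 31
... plus remaining months
Sum of remaining months: 245
Total: 18 + 245 = 263

263


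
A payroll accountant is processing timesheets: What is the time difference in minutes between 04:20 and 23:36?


Start time: 04:20 = 260 minutes from midnight
End time: 23:36 = 1416 minutes from midnight
Difference: 1416 - 260 = 1156 minutes
That is 19 hours and 16 minutes

1156


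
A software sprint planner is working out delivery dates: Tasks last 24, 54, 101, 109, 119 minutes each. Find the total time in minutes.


Durations: 24, 54, 101, 109, 119
Running sum: 24
+ 54 = 78
+ 101 = 179
+ 109 = 288
+ 119 = 407
Total duration: 407 minutes
That is 6 hours and 47 minutes

407


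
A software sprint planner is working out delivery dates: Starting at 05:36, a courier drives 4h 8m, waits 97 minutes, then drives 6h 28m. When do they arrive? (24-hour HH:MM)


Depart: 05:36
Leg 1: +248 min -> 09:44
Layover: +97 min -> 11:21
Leg 2: +388 min -> 17:49
Total travel: 733 minutes = 12h 13m
Arrival: 17:49

17:49


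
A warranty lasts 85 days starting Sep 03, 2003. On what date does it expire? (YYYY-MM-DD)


Start: 2003-09-03
Adding 85 days
Days remaining in September: 27
After September: 58 days still to add
October 2003: 31 days, 27 remaining
November 2003 has 30 days, need 27
Result: 2003-11-27

2003-11-27


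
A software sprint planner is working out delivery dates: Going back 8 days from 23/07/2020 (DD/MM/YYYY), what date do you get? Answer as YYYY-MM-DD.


Start: 2020-07-23
Subtracting 8 days
Days already passed in July: 23
Result: 2020-07-15

2020-07-15


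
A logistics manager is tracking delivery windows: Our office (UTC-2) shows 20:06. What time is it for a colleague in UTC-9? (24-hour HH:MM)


Local time: 20:06 at UTC-2 (offset -2h)
Target zone: UTC-9 (offset -9h)
Difference: -9 - (-2) = -7 hours
Calculation: 20 + (-7) = 13
Result: 13:06

13:06


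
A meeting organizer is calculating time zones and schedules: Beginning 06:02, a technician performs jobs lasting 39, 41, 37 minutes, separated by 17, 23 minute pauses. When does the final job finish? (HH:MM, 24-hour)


Start: 06:02 = 362 min from midnight
  after task 1 (39 min): 06:41
  after break (17 min): 06:58
  after task 2 (41 min): 07:39
  after break (23 min): 08:02
  after task 3 (37 min): 08:39
Total elapsed: 157 minutes
End time: 08:39

08:39


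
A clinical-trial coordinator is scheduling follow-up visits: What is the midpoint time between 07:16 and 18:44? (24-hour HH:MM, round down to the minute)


Start time: 07:16 = 436 minutes from midnight
End time: 18:44 = 1124 minutes from midnight
Sum: 436 + 1124 = 1560
Midpoint: 1560 / 2 = 780 minutes
Convert: 780 / 60 = 13 hours, 0 minutes
Result: 13:00

13:00


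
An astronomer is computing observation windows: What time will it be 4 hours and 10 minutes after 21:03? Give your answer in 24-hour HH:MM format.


Start time: 21:03
Adding: 4 hours 10 minutes
Minutes: 3 + 10 = 13
Hours: 21 + 4 + 0 = 25
Hour wraparound: 25 mod 24 = 1
Result: 01:13

01:13


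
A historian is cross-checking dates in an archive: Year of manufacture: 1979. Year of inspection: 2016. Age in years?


Birth year: 1979
Current year: 2016
Age = current year - birth year
Age = 2016 - 1979 = 37

37


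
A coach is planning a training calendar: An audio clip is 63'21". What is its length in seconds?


Minutes: 63
Seconds: 21
Convert minutes to seconds: 63 x 60 = 3780
Add remaining seconds: 3780 + 21 = 3801

3801


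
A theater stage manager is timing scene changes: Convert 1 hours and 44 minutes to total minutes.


Hours: 1
Extra minutes: 44
Minutes per hour: 60
Hours to minutes: 1 x 60 = 60
Total: 60 + 44 = 104

104


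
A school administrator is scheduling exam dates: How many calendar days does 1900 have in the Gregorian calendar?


Year: 1900
Check leap year rules:
Divisible by 4? Yes
Divisible by 100? Yes
Divisible by 400? No
1900 is not a leap year
Days: 365

365


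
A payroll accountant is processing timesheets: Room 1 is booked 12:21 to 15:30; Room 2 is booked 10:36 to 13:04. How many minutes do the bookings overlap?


Interval A: [741, 930] minutes from midnight
Interval B: [636, 784] minutes from midnight
Overlap start = max(741, 636) = 741
Overlap end = min(930, 784) = 784
Overlap = 784 - 741 = 43 minutes

43


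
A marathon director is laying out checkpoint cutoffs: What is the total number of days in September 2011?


Month: September
Year: 2011
September is a 30-day month
Total: 30 days

30


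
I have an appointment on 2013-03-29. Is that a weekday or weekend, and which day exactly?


Date: 2013-03-29
January 1, 2013 is a Tuesday
Day of year: 88
Offset from Jan 1: 87 days
87 mod 7 = 3
Result: Friday

Friday


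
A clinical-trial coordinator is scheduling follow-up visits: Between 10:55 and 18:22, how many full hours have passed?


Start: 10:55
End: 18:22
Hour difference: 18 - 10 = 8 hours
Minute difference: 22 - 55 = -33 minutes
Total minutes: 447
Complete hours: 447 / 60 = 7 (remainder 27)

7


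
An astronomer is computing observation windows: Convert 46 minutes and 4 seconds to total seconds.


Minutes: 46
Extra seconds: 4
Seconds per minute: 60
Minutes to seconds: 46 x 60 = 2760
Total: 2760 + 4 = 2764

2764


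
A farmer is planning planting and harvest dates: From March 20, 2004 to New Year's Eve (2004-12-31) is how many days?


Start: March 20, 2004
End: December 31, 2004
Days left in March: 11
April: 30
May: 31
June: 30
July: 31
... plus remaining months
Sum of remaining months: 275
Total: 11 + 275 = 286

286


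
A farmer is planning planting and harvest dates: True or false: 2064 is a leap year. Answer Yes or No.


Year: 2064
Divisible by 4? 2064 / 4 = 516.0 -> Yes
Divisible by 100? 2064 / 100 = 20.64 -> No
Divisible by 4 but not 100, so it IS a leap year

Yes


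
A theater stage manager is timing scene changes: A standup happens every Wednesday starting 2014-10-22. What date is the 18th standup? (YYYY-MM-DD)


First occurrence: 2014-10-22 (occurrence 1)
Each occurrence is 7 days after the previous.
Occurrence 18 is 17 weeks after the first.
17 weeks = 119 days
2014-10-22 + 119 days = 2015-02-18

2015-02-18


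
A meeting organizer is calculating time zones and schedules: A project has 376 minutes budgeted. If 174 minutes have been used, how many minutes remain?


Total budget: 376 minutes
Time used: 174 minutes
Remaining: 376 - 174 = 202 minutes
Percent used: 46.3%
Percent remaining: 53.7%

202


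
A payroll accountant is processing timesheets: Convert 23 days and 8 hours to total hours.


Days: 23
Extra hours: 8
Hours per day: 24
Days to hours: 23 x 24 = 552
Total: 552 + 8 = 560

560


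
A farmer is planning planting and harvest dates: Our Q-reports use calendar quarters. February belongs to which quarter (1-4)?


Month: February (month 2)
Q1: January-March (months 1-3)
Q2: April-June (months 4-6)
Q3: July-September (months 7-9)
Q4: October-December (months 10-12)
Month 2 falls in Q1

1


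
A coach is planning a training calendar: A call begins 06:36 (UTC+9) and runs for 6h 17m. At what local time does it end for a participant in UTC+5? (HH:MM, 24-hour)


Start: 06:36 in UTC+9
Step 1 - add duration:
  minutes: 36 + 17 = 53
  hours: 6 + 6 + 0 = 12
  end in UTC+9: 12:53
Step 2 - convert UTC+9 -> UTC+5:
  offset difference: 5 - (9) = -4 hours
  12 + (-4) = 8 -> mod 24 = 8
Result: 08:53 in UTC+5

08:53


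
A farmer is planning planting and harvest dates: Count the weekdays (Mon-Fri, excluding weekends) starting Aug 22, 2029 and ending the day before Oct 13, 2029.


Start: 2029-08-22 (Wednesday)
End (exclusive): 2029-10-13 (Saturday)
Total calendar days: 52
Full weeks: 52 // 7 = 7 -> 35 weekdays
Remaining 3 days starting on Wednesday:
  Wed(w), Thu(w), Fri(w) -> 3 weekdays
Total business days: 35 + 3 = 38

38


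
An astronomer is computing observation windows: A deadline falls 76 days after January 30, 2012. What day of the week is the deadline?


Start: 2012-01-30 (Monday)
Step 1 - find target date: add 76 days
  2012-01-30 + 76 days = 2012-04-15
Step 2 - day of week:
  76 mod 7 = 6
  Monday + 6 days -> Sunday
Result: Sunday (2012-04-15)

Sunday


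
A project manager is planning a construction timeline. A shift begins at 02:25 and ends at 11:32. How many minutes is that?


Start time: 02:25 = 145 minutes from midnight
End time: 11:32 = 692 minutes from midnight
Difference: 692 - 145 = 547 minutes
That is 9 hours and 7 minutes

547


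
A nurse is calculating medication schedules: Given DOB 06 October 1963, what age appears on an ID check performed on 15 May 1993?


Birth: 1963-10-06
Reference: 1993-05-15
Year difference: 1993 - 1963 = 30
Has birthday (10-06) occurred by 05-15? No
Birthday not yet reached this year -> subtract 1
Age in full years: 29

29


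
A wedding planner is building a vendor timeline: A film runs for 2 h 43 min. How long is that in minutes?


Hours: 2
Minutes: 43
Convert hours to minutes: 2 x 60 = 120
Add remaining minutes: 120 + 43 = 163

163


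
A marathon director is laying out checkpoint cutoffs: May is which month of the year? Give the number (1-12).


Calendar month order:
4. April
5. May <--
6. June
May is month number 5

5


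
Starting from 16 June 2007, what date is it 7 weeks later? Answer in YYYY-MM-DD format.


Start: 2007-06-16
Weeks to add: 7
Convert to days: 7 x 7 = 49 days
Add 49 days to 2007-06-16
Result: 2007-08-04

2007-08-04


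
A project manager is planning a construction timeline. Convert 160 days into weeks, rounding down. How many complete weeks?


Total days: 160
Days per week: 7
Division: 160 / 7 = 22 remainder 6
Complete weeks: 22
Remaining days: 6

22


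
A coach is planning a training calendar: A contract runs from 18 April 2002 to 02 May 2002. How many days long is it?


Start date: 2002-04-18
End date: 2002-05-02
Apr 2002: +13 days
May 2002: +1 days
Total: 14 days

14


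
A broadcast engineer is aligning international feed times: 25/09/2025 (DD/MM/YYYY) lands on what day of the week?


Date: 2025-09-25
January 1, 2025 is a Wednesday
Day of year: 268
Offset from Jan 1: 267 days
267 mod 7 = 1
Result: Thursday

Thursday


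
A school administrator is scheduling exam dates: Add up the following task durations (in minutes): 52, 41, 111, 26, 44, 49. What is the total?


Durations: 52, 41, 111, 26, 44, 49
Running sum: 52
+ 41 = 93
+ 111 = 204
+ 26 = 230
+ 44 = 274
+ 49 = 323
Total duration: 323 minutes
That is 5 hours and 23 minutes

323


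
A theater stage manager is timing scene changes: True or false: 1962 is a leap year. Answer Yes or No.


Year: 1962
Divisible by 4? 1962 / 4 = 490.5 -> No
Not divisible by 4, so NOT a leap year

No


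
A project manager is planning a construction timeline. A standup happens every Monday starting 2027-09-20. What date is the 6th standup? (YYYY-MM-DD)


First occurrence: 2027-09-20 (occurrence 1)
Each occurrence is 7 days after the previous.
Occurrence 6 is 5 weeks after the first.
5 weeks = 35 days
2027-09-20 + 35 days = 2027-10-25

2027-10-25


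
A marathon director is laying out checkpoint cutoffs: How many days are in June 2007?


Month: June
Year: 2007
June is a 30-day month
Total: 30 days

30


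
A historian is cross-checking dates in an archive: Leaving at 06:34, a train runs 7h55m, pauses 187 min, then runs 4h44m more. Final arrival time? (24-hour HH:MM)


Depart: 06:34
Leg 1: +475 min -> 14:29
Layover: +187 min -> 17:36
Leg 2: +284 min -> 22:20
Total travel: 946 minutes = 15h 46m
Arrival: 22:20

22:20


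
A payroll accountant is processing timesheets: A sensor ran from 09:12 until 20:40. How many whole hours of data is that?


Start: 09:12
End: 20:40
Hour difference: 20 - 9 = 11 hours
Minute difference: 40 - 12 = 28 minutes
Total minutes: 688
Complete hours: 688 / 60 = 11 (remainder 28)

11


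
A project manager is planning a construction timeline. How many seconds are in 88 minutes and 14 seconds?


Minutes: 88
Extra seconds: 14
Seconds per minute: 60
Minutes to seconds: 88 x 60 = 5280
Total: 5280 + 14 = 5294

5294


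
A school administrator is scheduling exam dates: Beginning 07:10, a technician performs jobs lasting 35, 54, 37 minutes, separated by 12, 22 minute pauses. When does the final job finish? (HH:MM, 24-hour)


Start: 07:10 = 430 min from midnight
  after task 1 (35 min): 07:45
  after break (12 min): 07:57
  after task 2 (54 min): 08:51
  after break (22 min): 09:13
  after task 3 (37 min): 09:50
Total elapsed: 160 minutes
End time: 09:50

09:50


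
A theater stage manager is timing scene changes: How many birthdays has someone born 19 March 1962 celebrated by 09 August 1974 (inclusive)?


Birth: 1962-03-19
Reference: 1974-08-09
Year difference: 1974 - 1962 = 12
Has birthday (03-19) occurred by 08-09? Yes
Age in full years: 12

12


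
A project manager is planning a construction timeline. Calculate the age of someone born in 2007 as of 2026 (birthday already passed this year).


Birth year: 2007
Current year: 2026
Age = current year - birth year
Age = 2026 - 2007 = 19

19


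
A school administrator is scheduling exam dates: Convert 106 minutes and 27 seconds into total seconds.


Minutes: 106
Seconds: 27
Convert minutes to seconds: 106 x 60 = 6360
Add remaining seconds: 6360 + 27 = 6387

6387


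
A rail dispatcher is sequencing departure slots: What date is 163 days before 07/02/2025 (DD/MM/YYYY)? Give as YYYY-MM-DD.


Start: 2025-02-07
Subtracting 163 days
Days already passed in February: 7
After going back through February: 156 more days to subtract
January 2025: 31 days, 125 remaining
December 2024: 31 days, 94 remaining
November 2024: 30 days, 64 remaining
October 2024: 31 days, 33 remaining
Result: 2024-08-28

2024-08-28


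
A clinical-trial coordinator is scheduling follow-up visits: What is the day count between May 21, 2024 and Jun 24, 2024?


Start date: 2024-05-21
End date: 2024-06-24
May 2024: +11 days
Jun 2024: +23 days
Total: 34 days

34


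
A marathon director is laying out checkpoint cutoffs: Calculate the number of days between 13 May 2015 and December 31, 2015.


Start: May 13, 2015
End: December 31, 2015
Days left in May: 18
June: 30
July: 31
August: 31
September: 30
... plus remaining months
Sum of remaining months: 214
Total: 18 + 214 = 232

232


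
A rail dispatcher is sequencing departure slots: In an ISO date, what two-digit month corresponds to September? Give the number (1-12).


Calendar month order:
8. August
9. September <--
10. October
September is month number 9

9


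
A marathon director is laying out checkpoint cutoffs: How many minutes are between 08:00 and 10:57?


Start time: 08:00 = 480 minutes from midnight
End time: 10:57 = 657 minutes from midnight
Difference: 657 - 480 = 177 minutes
That is 2 hours and 57 minutes

177


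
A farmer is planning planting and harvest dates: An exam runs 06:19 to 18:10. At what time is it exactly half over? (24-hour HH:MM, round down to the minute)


Start time: 06:19 = 379 minutes from midnight
End time: 18:10 = 1090 minutes from midnight
Sum: 379 + 1090 = 1469
Midpoint: 1469 / 2 = 734 minutes
Convert: 734 / 60 = 12 hours, 14 minutes
Result: 12:14

12:14


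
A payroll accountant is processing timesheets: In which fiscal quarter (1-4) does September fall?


Month: September (month 9)
Q1: January-March (months 1-3)
Q2: April-June (months 4-6)
Q3: July-September (months 7-9)
Q4: October-December (months 10-12)
Month 9 falls in Q3

3


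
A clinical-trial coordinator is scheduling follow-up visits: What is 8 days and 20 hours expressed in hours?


Days: 8
Extra hours: 20
Hours per day: 24
Days to hours: 8 x 24 = 192
Total: 192 + 20 = 212

212


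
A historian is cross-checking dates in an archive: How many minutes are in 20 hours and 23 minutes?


Hours: 20
Minutes: 23
Convert hours to minutes: 20 x 60 = 1200
Add remaining minutes: 1200 + 23 = 1223

1223


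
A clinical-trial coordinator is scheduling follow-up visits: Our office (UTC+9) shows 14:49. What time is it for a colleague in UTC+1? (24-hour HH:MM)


Local time: 14:49 at UTC+9 (offset 9h)
Target zone: UTC+1 (offset 1h)
Difference: 1 - (9) = -8 hours
Calculation: 14 + (-8) = 6
Result: 06:49

06:49


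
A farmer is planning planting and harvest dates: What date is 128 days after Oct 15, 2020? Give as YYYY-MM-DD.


Start: 2020-10-15
Adding 128 days
Days remaining in October: 16
After October: 112 days still to add
November 2020: 30 days, 82 remaining
December 2020: 31 days, 51 remaining
January 2021: 31 days, 20 remaining
February 2021 has 28 days, need 20
Result: 2021-02-20

2021-02-20


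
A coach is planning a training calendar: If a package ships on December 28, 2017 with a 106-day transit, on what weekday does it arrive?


Start: 2017-12-28 (Thursday)
Step 1 - find target date: add 106 days
  2017-12-28 + 106 days = 2018-04-13
Step 2 - day of week:
  106 mod 7 = 1
  Thursday + 1 days -> Friday
Result: Friday (2018-04-13)

Friday


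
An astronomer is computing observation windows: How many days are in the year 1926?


Year: 1926
Check leap year rules:
Divisible by 4? No
1926 is not a leap year
Days: 365

365


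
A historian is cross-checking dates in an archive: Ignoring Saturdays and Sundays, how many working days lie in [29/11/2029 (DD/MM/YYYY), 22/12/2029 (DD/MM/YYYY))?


Start: 2029-11-29 (Thursday)
End (exclusive): 2029-12-22 (Saturday)
Total calendar days: 23
Full weeks: 23 // 7 = 3 -> 15 weekdays
Remaining 2 days starting on Thursday:
  Thu(w), Fri(w) -> 2 weekdays
Total business days: 15 + 2 = 17

17


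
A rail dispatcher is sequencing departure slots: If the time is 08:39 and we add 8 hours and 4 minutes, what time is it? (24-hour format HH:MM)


Start time: 08:39
Adding: 8 hours 4 minutes
Minutes: 39 + 4 = 43
Hours: 8 + 8 + 0 = 16
Result: 16:43

16:43


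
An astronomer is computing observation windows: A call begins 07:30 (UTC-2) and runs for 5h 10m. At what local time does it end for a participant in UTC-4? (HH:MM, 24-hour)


Start: 07:30 in UTC-2
Step 1 - add duration:
  minutes: 30 + 10 = 40
  hours: 7 + 5 + 0 = 12
  end in UTC-2: 12:40
Step 2 - convert UTC-2 -> UTC-4:
  offset difference: -4 - (-2) = -2 hours
  12 + (-2) = 10 -> mod 24 = 10
Result: 10:40 in UTC-4

10:40


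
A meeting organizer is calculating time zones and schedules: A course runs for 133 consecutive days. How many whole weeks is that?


Total days: 133
Days per week: 7
Division: 133 / 7 = 19 remainder 0
Complete weeks: 19
Remaining days: 0

19


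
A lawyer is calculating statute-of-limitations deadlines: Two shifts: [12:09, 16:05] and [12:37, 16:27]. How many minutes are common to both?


Interval A: [729, 965] minutes from midnight
Interval B: [757, 987] minutes from midnight
Overlap start = max(729, 757) = 757
Overlap end = min(965, 987) = 965
Overlap = 965 - 757 = 208 minutes

208


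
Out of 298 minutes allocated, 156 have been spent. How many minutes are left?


Total budget: 298 minutes
Time used: 156 minutes
Remaining: 298 - 156 = 142 minutes
Percent used: 52.3%
Percent remaining: 47.7%

142


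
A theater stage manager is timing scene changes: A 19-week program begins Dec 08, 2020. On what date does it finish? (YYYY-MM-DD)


Start: 2020-12-08
Weeks to add: 19
Convert to days: 19 x 7 = 133 days
Add 133 days to 2020-12-08
Result: 2021-04-20

2021-04-20


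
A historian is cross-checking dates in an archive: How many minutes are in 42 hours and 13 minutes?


Hours: 42
Extra minutes: 13
Minutes per hour: 60
Hours to minutes: 42 x 60 = 2520
Total: 2520 + 13 = 2533

2533


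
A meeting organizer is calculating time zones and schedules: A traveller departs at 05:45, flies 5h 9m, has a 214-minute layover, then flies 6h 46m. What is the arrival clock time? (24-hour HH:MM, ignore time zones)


Depart: 05:45
Leg 1: +309 min -> 10:54
Layover: +214 min -> 14:28
Leg 2: +406 min -> 21:14
Total travel: 929 minutes = 15h 29m
Arrival: 21:14

21:14


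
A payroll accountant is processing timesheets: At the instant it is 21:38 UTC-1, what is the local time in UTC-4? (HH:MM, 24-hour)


Local time: 21:38 at UTC-1 (offset -1h)
Target zone: UTC-4 (offset -4h)
Difference: -4 - (-1) = -3 hours
Calculation: 21 + (-3) = 18
Result: 18:38

18:38


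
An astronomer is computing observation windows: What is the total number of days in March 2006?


Month: March
Year: 2006
March is a 31-day month
Total: 31 days

31


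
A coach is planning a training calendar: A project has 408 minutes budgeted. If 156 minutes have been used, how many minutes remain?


Total budget: 408 minutes
Time used: 156 minutes
Remaining: 408 - 156 = 252 minutes
Percent used: 38.2%
Percent remaining: 61.8%

252


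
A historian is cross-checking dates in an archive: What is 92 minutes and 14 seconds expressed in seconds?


Minutes: 92
Extra seconds: 14
Seconds per minute: 60
Minutes to seconds: 92 x 60 = 5520
Total: 5520 + 14 = 5534

5534


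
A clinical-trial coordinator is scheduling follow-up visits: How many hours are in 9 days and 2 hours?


Days: 9
Extra hours: 2
Hours per day: 24
Days to hours: 9 x 24 = 216
Total: 216 + 2 = 218

218


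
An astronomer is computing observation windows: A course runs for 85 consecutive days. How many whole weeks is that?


Total days: 85
Days per week: 7
Division: 85 / 7 = 12 remainder 1
Complete weeks: 12
Remaining days: 1

12
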